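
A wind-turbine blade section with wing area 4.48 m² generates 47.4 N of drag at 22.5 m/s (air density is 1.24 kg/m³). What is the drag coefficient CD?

From D = ½ρv²S·CD, rearranging gives CD = 2D/(ρv²S).
CD = 2 × 47.4 / (1.24 × 22.5² × 4.48) = 0.0337

CD = 0.0337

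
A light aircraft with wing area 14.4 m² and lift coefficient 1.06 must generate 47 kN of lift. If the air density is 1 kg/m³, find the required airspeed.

v = 78.5 m/s

L = ½ρv²S·CL ⇒ v = √(2L/(ρ·S·CL))
v = √(2 × 47000 / (1 × 14.4 × 1.06)) = √6158 = 78.5 m/s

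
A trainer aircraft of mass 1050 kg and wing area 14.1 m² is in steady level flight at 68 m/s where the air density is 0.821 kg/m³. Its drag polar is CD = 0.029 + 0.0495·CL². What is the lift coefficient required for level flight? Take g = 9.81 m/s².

CL = 0.385

Level flight ⇒ L = W = m·g = 1050 × 9.81 = 10300 N.
Dynamic pressure q = 0.5 × 0.821 × 68² = 1898 Pa.
CL = W/(q·S) = 10300 / (1898 × 14.1) = 0.3849.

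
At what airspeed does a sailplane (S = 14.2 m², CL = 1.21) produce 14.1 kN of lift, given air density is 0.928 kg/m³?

L = ½ρv²S·CL ⇒ v = √(2L/(ρ·S·CL))
v = √(2 × 14100 / (0.928 × 14.2 × 1.21)) = √1769 = 42.1 m/s

v = 42.1 m/s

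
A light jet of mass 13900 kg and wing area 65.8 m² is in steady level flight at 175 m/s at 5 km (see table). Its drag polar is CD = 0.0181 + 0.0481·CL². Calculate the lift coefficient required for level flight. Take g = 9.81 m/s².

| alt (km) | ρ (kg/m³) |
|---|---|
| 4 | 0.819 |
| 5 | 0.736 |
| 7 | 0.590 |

CL = 0.184

At 5 km, from the table: ρ = 0.736 kg/m³.
Level flight ⇒ L = W = m·g = 13900 × 9.81 = 1.3636×10^5 N.
Dynamic pressure q = 0.5 × 0.736 × 175² = 11270 Pa.
CL = 2W/(ρv²S) = 2×1.3636×10^5/(0.736×175²×65.8) = 0.1839.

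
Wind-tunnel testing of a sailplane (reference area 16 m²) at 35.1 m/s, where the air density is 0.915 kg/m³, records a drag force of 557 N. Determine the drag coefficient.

From D = ½ρv²S·CD, rearranging gives CD = 2D/(ρv²S).
CD = 2 × 557 / (0.915 × 35.1² × 16) = 0.0618

CD = 0.0618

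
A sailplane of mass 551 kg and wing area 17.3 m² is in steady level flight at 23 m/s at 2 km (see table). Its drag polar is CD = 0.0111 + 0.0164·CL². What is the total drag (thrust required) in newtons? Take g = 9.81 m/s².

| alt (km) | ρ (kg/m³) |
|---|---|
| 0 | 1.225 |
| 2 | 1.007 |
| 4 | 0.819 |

At 2 km, from the table: ρ = 1.007 kg/m³.
Weight W = mg = 551 × 9.81 = 5405.3 N; in level flight L = W.
Dynamic pressure q = 0.5 × 1.007 × 23² = 266.4 Pa.
Required CL = L/(qS) = 5405.3/(266.4·17.3) = 1.173.
CD = 0.0111 + 0.0164 × 1.173² = 0.03367.
D = q·S·CD = 266.4 × 17.3 × 0.03367 = 155.1 N

D = 155 N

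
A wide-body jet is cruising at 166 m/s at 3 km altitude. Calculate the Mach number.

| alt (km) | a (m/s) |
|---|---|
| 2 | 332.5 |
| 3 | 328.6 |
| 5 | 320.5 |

M = 0.505

At 3 km, from the table: a = 328.6 m/s.
M = v/a = 166 / 328.6 = 0.505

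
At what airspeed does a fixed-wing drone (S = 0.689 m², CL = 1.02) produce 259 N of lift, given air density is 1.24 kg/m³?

L = ½ρv²S·CL ⇒ v = √(2L/(ρ·S·CL))
v = √(2 × 259 / (1.24 × 0.689 × 1.02)) = √594.4 = 24.4 m/s

v = 24.4 m/s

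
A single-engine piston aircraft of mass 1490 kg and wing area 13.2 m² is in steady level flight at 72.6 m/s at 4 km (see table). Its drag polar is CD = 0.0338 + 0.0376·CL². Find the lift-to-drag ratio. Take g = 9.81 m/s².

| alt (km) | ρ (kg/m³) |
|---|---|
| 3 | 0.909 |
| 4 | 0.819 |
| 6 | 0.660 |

L/D = 11.7

At 4 km, from the table: ρ = 0.819 kg/m³.
In steady level flight, lift balances weight: W = mg = 1490 × 9.81 = 14617 N.
q = ½ρv² = ½ × 0.819 × 72.6² = 2158 Pa.
CL = W/(q·S) = 14617 / (2158 × 13.2) = 0.513.
CD = 0.0338 + 0.0376 × 0.513² = 0.0437.
L/D = CL/CD = 0.513 / 0.0437 = 11.7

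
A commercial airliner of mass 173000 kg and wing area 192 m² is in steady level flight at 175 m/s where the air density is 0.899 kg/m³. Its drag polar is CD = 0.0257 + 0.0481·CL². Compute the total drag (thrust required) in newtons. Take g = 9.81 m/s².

In steady level flight, lift balances weight: W = mg = 173000 × 9.81 = 1.6971×10^6 N.
q = ½ρv² = ½ × 0.899 × 175² = 13770 Pa.
CL = 2W/(ρv²S) = 2×1.6971×10^6/(0.899×175²×192) = 0.6421.
CD = 0.0257 + 0.0481 × 0.6421² = 0.04553.
D = q·S·CD = 13770 × 192 × 0.04553 = 1.203×10^5 N

D = 1.2×10^5 N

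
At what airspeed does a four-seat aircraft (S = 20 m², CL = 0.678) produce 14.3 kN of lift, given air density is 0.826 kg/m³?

v = 50.5 m/s

L = ½ρv²S·CL ⇒ v = √(2L/(ρ·S·CL))
v = √(2 × 14300 / (0.826 × 20 × 0.678)) = √2553 = 50.5 m/s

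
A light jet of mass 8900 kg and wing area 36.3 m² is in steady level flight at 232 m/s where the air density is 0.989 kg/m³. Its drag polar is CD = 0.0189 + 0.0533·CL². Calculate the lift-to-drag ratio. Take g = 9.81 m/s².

L/D = 4.67

Level flight ⇒ L = W = m·g = 8900 × 9.81 = 87309 N.
q = ½ρv² = ½ × 0.989 × 232² = 26620 Pa.
CL = W/(q·S) = 87309 / (26620 × 36.3) = 0.09037.
CD = 0.0189 + 0.0533 × 0.09037² = 0.01934.
L/D = CL/CD = 0.09037 / 0.01934 = 4.67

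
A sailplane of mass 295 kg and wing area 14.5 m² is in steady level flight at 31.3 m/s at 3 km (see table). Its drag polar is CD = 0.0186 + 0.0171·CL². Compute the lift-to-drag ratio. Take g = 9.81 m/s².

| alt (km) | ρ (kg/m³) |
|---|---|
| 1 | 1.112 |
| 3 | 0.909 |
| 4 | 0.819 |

L/D = 20.3

At 3 km, from the table: ρ = 0.909 kg/m³.
Level flight ⇒ L = W = m·g = 295 × 9.81 = 2894 N.
Dynamic pressure q = 0.5 × 0.909 × 31.3² = 445.3 Pa.
Required CL = L/(qS) = 2894/(445.3·14.5) = 0.4482.
CD = 0.0186 + 0.0171 × 0.4482² = 0.02204.
L/D = CL/CD = 0.4482 / 0.02204 = 20.3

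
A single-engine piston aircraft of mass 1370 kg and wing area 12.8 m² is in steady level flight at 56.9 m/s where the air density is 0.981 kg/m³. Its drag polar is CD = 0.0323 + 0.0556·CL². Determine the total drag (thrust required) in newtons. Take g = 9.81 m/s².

Level flight ⇒ L = W = m·g = 1370 × 9.81 = 13440 N.
q = ½ρv² = ½ × 0.981 × 56.9² = 1588 Pa.
CL = W/(q·S) = 13440 / (1588 × 12.8) = 0.6612.
CD = 0.0323 + 0.0556 × 0.6612² = 0.05661.
D = q·S·CD = 1588 × 12.8 × 0.05661 = 1151 N

D = 1150 N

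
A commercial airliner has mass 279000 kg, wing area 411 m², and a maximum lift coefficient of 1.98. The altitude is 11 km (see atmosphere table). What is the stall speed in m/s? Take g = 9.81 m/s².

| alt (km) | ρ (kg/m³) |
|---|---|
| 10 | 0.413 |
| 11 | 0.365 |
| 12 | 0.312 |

At 11 km, from the table: ρ = 0.365 kg/m³.
At stall, lift equals weight: L = W = m·g = 279000 × 9.81 = 2.737×10^6 N.
From L = ½ρV²S·CL,max = W: V_stall = √(2W/(ρSCL,max)) = √(2·2.737×10^6/(0.365·411·1.98))
V_stall = √18430 = 136 m/s

V_stall = 136 m/s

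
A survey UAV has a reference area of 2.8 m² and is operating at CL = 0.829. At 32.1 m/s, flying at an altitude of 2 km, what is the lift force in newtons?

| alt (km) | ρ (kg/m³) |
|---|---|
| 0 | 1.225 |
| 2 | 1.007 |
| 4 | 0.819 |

At 2 km, from the table: ρ = 1.007 kg/m³.
L = ½ρv²S·CL = ½ × 1.007 × 32.1² × 2.8 × 0.829 = 1200 N

L = 1200 N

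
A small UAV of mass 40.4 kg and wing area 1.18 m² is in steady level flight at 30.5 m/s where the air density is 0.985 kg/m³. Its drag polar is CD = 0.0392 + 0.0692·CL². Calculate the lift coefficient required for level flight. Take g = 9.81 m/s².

CL = 0.733

Weight W = mg = 40.4 × 9.81 = 396.32 N; in level flight L = W.
Dynamic pressure q = 0.5 × 0.985 × 30.5² = 458.1 Pa.
CL = 2W/(ρv²S) = 2×396.32/(0.985×30.5²×1.18) = 0.7331.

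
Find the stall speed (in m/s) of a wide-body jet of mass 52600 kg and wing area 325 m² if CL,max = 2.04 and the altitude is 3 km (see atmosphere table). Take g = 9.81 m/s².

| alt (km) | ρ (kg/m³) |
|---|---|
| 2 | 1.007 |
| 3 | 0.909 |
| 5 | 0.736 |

At 3 km, from the table: ρ = 0.909 kg/m³.
At stall, lift equals weight: L = W = m·g = 52600 × 9.81 = 5.16×10^5 N.
From L = ½ρV²S·CL,max = W: V_stall = √(2W/(ρSCL,max)) = √(2·5.16×10^5/(0.909·325·2.04))
V_stall = √1712 = 41.4 m/s

V_stall = 41.4 m/s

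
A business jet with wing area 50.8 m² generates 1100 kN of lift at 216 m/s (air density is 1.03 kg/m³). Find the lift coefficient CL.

From L = ½ρv²S·CL, rearranging gives CL = 2L/(ρv²S).
CL = 2 × 1.1×10^6 / (1.03 × 216² × 50.8) = 0.901

CL = 0.901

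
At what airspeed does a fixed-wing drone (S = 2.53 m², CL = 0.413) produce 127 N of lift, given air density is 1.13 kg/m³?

L = ½ρv²S·CL ⇒ v = √(2L/(ρ·S·CL))
v = √(2 × 127 / (1.13 × 2.53 × 0.413)) = √215.1 = 14.7 m/s

v = 14.7 m/s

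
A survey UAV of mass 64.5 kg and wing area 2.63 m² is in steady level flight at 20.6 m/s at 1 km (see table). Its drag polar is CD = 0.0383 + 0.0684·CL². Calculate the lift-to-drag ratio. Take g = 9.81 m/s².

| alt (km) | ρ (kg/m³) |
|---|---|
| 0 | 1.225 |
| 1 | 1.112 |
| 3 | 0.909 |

L/D = 9.32

At 1 km, from the table: ρ = 1.112 kg/m³.
Weight W = mg = 64.5 × 9.81 = 632.75 N; in level flight L = W.
q = ½ρv² = ½ × 1.112 × 20.6² = 235.9 Pa.
Required CL = L/(qS) = 632.75/(235.9·2.63) = 1.02.
CD = 0.0383 + 0.0684 × 1.02² = 0.1094.
L/D = CL/CD = 1.02 / 0.1094 = 9.32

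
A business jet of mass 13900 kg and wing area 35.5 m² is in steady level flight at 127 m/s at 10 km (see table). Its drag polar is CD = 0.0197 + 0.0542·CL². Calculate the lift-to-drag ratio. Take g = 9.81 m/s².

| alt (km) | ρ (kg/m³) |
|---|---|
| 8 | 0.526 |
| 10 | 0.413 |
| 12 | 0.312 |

L/D = 12.6

At 10 km, from the table: ρ = 0.413 kg/m³.
In steady level flight, lift balances weight: W = mg = 13900 × 9.81 = 1.3636×10^5 N.
Dynamic pressure q = 0.5 × 0.413 × 127² = 3331 Pa.
Required CL = L/(qS) = 1.3636×10^5/(3331·35.5) = 1.153.
CD = 0.0197 + 0.0542 × 1.153² = 0.09179.
L/D = CL/CD = 1.153 / 0.09179 = 12.6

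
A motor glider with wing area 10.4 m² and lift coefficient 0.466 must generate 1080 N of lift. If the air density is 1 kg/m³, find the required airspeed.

L = ½ρv²S·CL ⇒ v = √(2L/(ρ·S·CL))
v = √(2 × 1080 / (1 × 10.4 × 0.466)) = √445.7 = 21.1 m/s

v = 21.1 m/s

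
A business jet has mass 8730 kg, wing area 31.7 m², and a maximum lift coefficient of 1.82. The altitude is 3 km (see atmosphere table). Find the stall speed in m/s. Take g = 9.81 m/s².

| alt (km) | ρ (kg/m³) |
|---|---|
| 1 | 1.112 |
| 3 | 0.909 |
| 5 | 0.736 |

V_stall = 57.1 m/s

At 3 km, from the table: ρ = 0.909 kg/m³.
Weight W = mg = 8730 × 9.81 = 85640 N.
V_stall = √(2W/(ρ·S·CL,max)) = √(2 × 85640 / (0.909 × 31.7 × 1.82))
V_stall = √3266 = 57.1 m/s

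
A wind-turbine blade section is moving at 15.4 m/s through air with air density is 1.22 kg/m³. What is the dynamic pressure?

q = 145 Pa

q = ½ρv² = ½ × 1.22 × 15.4² = 145 Pa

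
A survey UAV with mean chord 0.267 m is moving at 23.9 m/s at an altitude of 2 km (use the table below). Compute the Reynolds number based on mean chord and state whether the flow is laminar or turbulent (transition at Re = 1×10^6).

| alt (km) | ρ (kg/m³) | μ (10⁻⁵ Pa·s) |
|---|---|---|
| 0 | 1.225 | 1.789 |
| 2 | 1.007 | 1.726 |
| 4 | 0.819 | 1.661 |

Re = 3.72×10^5 (laminar)

At 2 km, from the table: ρ = 1.007 kg/m³, μ = 1.726×10⁻⁵ Pa·s.
Re = ρ·v·c/μ = 1.007 × 23.9 × 0.267 / (1.726×10⁻⁵) = 3.72×10^5
Since 3.72×10^5 < 1×10^6, the flow is laminar.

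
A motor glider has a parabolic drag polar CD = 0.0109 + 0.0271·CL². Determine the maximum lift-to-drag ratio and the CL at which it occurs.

For CD = CD0 + K·CL², (L/D)max occurs at CL* = √(CD0/K) and equals 1/(2√(K·CD0)).
(L/D)max = 1/(2√(0.0271 × 0.0109)) = 1/(2 × 0.01719) = 29.1
CL* = √(0.0109/0.0271) = 0.634

(L/D)max = 29.1, at CL = 0.634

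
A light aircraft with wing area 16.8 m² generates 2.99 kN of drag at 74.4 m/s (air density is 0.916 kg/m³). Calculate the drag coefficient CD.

From D = ½ρv²S·CD, rearranging gives CD = 2D/(ρv²S).
CD = 2 × 2990 / (0.916 × 74.4² × 16.8) = 0.0702

CD = 0.0702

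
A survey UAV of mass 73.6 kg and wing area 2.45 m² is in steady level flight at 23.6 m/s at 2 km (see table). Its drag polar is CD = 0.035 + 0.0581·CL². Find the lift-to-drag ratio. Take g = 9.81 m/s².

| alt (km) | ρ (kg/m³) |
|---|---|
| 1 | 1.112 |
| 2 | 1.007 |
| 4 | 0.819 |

L/D = 10.6

At 2 km, from the table: ρ = 1.007 kg/m³.
Level flight ⇒ L = W = m·g = 73.6 × 9.81 = 722.02 N.
Dynamic pressure q = 0.5 × 1.007 × 23.6² = 280.4 Pa.
CL = W/(q·S) = 722.02 / (280.4 × 2.45) = 1.051.
CD = 0.035 + 0.0581 × 1.051² = 0.09916.
L/D = CL/CD = 1.051 / 0.09916 = 10.6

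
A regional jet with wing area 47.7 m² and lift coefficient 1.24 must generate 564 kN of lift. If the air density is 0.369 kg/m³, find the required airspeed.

v = 227 m/s

L = ½ρv²S·CL ⇒ v = √(2L/(ρ·S·CL))
v = √(2 × 5.64×10^5 / (0.369 × 47.7 × 1.24)) = √51680 = 227 m/s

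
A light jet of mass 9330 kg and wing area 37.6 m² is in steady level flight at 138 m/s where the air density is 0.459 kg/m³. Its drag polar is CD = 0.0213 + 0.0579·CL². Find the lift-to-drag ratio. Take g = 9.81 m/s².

L/D = 14.2

Weight W = mg = 9330 × 9.81 = 91527 N; in level flight L = W.
Dynamic pressure q = 0.5 × 0.459 × 138² = 4371 Pa.
Required CL = L/(qS) = 91527/(4371·37.6) = 0.557.
CD = 0.0213 + 0.0579 × 0.557² = 0.03926.
L/D = CL/CD = 0.557 / 0.03926 = 14.2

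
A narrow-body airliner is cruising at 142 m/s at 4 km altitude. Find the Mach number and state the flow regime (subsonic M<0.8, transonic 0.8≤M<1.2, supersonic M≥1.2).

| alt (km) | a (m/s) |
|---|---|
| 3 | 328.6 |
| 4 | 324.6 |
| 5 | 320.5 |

M = 0.437 (subsonic)

At 4 km, from the table: a = 324.6 m/s.
M = v/a = 142 / 324.6 = 0.437
M = 0.437 → subsonic.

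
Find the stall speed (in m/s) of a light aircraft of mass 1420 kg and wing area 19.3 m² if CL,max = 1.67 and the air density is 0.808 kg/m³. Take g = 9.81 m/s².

Stall occurs when L = W at CL,max. W = mg = 1420 × 9.81 = 13930 N.
V_stall = √(2W/(ρ·S·CL,max)) = √(2 × 13930 / (0.808 × 19.3 × 1.67))
V_stall = √1070 = 32.7 m/s

V_stall = 32.7 m/s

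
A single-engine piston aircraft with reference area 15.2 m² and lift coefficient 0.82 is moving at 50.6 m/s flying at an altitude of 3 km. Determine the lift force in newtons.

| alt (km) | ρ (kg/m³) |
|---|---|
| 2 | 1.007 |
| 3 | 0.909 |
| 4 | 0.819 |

At 3 km, from the table: ρ = 0.909 kg/m³.
Dynamic pressure q = ½ρv² = ½ × 0.909 × 50.6² = 1164 Pa.
L = q·S·CL = 1164 × 15.2 × 0.82 = 14500 N ≈ 14.5 kN

L = 14500 N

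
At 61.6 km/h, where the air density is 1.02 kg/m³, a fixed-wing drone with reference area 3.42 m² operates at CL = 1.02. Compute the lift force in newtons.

Convert speed: v = 61.6 km/h ÷ 3.6 = 17.11 m/s.
L = ½ρv²S·CL = ½ × 1.02 × 17.11² × 3.42 × 1.02 = 521 N

L = 521 N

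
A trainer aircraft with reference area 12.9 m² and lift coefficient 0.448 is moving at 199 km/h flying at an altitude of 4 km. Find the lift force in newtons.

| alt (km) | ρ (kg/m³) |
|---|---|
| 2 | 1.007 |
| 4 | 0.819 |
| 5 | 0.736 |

L = 7230 N

At 4 km, from the table: ρ = 0.819 kg/m³.
Convert speed: v = 199 km/h ÷ 3.6 = 55.28 m/s.
Dynamic pressure q = ½ρv² = ½ × 0.819 × 55.28² = 1251 Pa.
L = q·S·CL = 1251 × 12.9 × 0.448 = 7230 N ≈ 7.23 kN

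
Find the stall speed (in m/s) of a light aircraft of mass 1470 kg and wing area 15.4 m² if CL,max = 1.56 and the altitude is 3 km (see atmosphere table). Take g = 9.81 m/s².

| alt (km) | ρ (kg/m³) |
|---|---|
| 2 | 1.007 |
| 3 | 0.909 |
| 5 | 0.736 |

At 3 km, from the table: ρ = 0.909 kg/m³.
At stall, lift equals weight: L = W = m·g = 1470 × 9.81 = 14420 N.
V_stall = √(2W/(ρ·S·CL,max)) = √(2 × 14420 / (0.909 × 15.4 × 1.56))
V_stall = √1321 = 36.3 m/s

V_stall = 36.3 m/s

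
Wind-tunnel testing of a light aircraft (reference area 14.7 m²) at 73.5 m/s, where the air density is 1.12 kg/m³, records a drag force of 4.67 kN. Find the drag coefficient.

CD = 0.105

From D = ½ρv²S·CD, rearranging gives CD = 2D/(ρv²S).
CD = 2 × 4670 / (1.12 × 73.5² × 14.7) = 0.105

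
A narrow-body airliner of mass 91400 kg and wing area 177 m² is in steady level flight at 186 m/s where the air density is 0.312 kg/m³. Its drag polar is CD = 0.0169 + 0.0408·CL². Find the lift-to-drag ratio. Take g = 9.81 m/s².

In steady level flight, lift balances weight: W = mg = 91400 × 9.81 = 8.9663×10^5 N.
Dynamic pressure q = 0.5 × 0.312 × 186² = 5397 Pa.
CL = 2W/(ρv²S) = 2×8.9663×10^5/(0.312×186²×177) = 0.9386.
CD = 0.0169 + 0.0408 × 0.9386² = 0.05285.
L/D = CL/CD = 0.9386 / 0.05285 = 17.8

L/D = 17.8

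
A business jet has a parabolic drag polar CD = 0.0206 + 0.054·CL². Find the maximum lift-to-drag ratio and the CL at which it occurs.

(L/D)max = 15, at CL = 0.618

For CD = CD0 + K·CL², (L/D)max occurs at CL* = √(CD0/K) and equals 1/(2√(K·CD0)).
(L/D)max = 1/(2√(0.054 × 0.0206)) = 1/(2 × 0.03335) = 15
CL* = √(0.0206/0.054) = 0.618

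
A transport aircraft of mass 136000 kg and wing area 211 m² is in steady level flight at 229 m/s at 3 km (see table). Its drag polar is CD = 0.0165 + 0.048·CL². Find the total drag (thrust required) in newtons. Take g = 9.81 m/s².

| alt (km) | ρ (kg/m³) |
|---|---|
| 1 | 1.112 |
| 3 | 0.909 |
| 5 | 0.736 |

At 3 km, from the table: ρ = 0.909 kg/m³.
Level flight ⇒ L = W = m·g = 136000 × 9.81 = 1.3342×10^6 N.
q = ½ρv² = ½ × 0.909 × 229² = 23830 Pa.
Required CL = L/(qS) = 1.3342×10^6/(23830·211) = 0.2653.
CD = 0.0165 + 0.048 × 0.2653² = 0.01988.
D = q·S·CD = 23830 × 211 × 0.01988 = 99970 N

D = 1×10^5 N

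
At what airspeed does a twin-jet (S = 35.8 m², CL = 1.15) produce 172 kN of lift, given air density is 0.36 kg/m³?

v = 152 m/s

L = ½ρv²S·CL ⇒ v = √(2L/(ρ·S·CL))
v = √(2 × 1.72×10^5 / (0.36 × 35.8 × 1.15)) = √23210 = 152 m/s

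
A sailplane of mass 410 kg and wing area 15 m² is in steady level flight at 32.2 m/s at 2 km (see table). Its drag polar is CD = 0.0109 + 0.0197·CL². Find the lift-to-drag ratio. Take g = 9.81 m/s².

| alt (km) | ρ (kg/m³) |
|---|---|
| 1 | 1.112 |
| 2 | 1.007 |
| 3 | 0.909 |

At 2 km, from the table: ρ = 1.007 kg/m³.
In steady level flight, lift balances weight: W = mg = 410 × 9.81 = 4022.1 N.
Dynamic pressure q = 0.5 × 1.007 × 32.2² = 522 Pa.
CL = 2W/(ρv²S) = 2×4022.1/(1.007×32.2²×15) = 0.5136.
CD = 0.0109 + 0.0197 × 0.5136² = 0.0161.
L/D = CL/CD = 0.5136 / 0.0161 = 31.9

L/D = 31.9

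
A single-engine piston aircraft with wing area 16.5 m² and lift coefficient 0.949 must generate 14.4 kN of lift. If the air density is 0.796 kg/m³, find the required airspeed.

L = ½ρv²S·CL ⇒ v = √(2L/(ρ·S·CL))
v = √(2 × 14400 / (0.796 × 16.5 × 0.949)) = √2311 = 48.1 m/s

v = 48.1 m/s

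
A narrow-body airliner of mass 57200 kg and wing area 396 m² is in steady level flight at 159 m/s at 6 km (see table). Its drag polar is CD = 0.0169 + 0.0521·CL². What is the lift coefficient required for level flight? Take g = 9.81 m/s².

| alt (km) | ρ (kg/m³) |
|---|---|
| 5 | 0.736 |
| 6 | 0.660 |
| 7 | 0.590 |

At 6 km, from the table: ρ = 0.660 kg/m³.
Level flight ⇒ L = W = m·g = 57200 × 9.81 = 5.6113×10^5 N.
Dynamic pressure q = 0.5 × 0.66 × 159² = 8343 Pa.
CL = 2W/(ρv²S) = 2×5.6113×10^5/(0.66×159²×396) = 0.1698.

CL = 0.17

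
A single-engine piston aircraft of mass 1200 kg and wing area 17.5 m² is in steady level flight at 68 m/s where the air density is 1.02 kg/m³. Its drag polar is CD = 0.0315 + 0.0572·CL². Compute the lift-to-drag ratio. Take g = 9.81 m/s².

L/D = 7.89

In steady level flight, lift balances weight: W = mg = 1200 × 9.81 = 11772 N.
Dynamic pressure q = 0.5 × 1.02 × 68² = 2358 Pa.
CL = 2W/(ρv²S) = 2×11772/(1.02×68²×17.5) = 0.2852.
CD = 0.0315 + 0.0572 × 0.2852² = 0.03615.
L/D = CL/CD = 0.2852 / 0.03615 = 7.89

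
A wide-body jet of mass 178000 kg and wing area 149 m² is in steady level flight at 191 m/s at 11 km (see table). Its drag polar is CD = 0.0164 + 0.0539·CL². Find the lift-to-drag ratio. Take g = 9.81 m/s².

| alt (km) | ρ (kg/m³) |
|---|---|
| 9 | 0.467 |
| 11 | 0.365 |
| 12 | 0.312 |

L/D = 9.6

At 11 km, from the table: ρ = 0.365 kg/m³.
Weight W = mg = 178000 × 9.81 = 1.7462×10^6 N; in level flight L = W.
q = ½ρv² = ½ × 0.365 × 191² = 6658 Pa.
CL = 2W/(ρv²S) = 2×1.7462×10^6/(0.365×191²×149) = 1.76.
CD = 0.0164 + 0.0539 × 1.76² = 0.1834.
L/D = CL/CD = 1.76 / 0.1834 = 9.6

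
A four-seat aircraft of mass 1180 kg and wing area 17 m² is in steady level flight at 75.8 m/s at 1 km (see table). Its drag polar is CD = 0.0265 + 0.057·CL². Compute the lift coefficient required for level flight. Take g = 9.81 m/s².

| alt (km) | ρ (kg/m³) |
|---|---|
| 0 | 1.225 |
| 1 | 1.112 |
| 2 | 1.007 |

CL = 0.213

At 1 km, from the table: ρ = 1.112 kg/m³.
Level flight ⇒ L = W = m·g = 1180 × 9.81 = 11576 N.
Dynamic pressure q = 0.5 × 1.112 × 75.8² = 3195 Pa.
Required CL = L/(qS) = 11576/(3195·17) = 0.2132.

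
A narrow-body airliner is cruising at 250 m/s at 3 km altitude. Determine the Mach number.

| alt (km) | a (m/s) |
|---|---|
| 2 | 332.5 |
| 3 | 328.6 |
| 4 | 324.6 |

At 3 km, from the table: a = 328.6 m/s.
M = v/a = 250 / 328.6 = 0.761

M = 0.761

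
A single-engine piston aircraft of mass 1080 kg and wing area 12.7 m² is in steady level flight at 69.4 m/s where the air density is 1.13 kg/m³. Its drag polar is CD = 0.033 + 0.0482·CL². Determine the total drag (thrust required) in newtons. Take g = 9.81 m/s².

D = 1300 N

Level flight ⇒ L = W = m·g = 1080 × 9.81 = 10595 N.
Dynamic pressure q = 0.5 × 1.13 × 69.4² = 2721 Pa.
CL = 2W/(ρv²S) = 2×10595/(1.13×69.4²×12.7) = 0.3066.
CD = 0.033 + 0.0482 × 0.3066² = 0.03753.
D = q·S·CD = 2721 × 12.7 × 0.03753 = 1297 N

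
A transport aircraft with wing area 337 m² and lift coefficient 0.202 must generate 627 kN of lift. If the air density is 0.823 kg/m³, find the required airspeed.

L = ½ρv²S·CL ⇒ v = √(2L/(ρ·S·CL))
v = √(2 × 6.27×10^5 / (0.823 × 337 × 0.202)) = √22380 = 150 m/s

v = 150 m/s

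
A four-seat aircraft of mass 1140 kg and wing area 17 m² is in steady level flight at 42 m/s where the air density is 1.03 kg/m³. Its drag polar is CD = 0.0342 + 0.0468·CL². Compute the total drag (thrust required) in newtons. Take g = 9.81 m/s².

Weight W = mg = 1140 × 9.81 = 11183 N; in level flight L = W.
Dynamic pressure q = 0.5 × 1.03 × 42² = 908.5 Pa.
Required CL = L/(qS) = 11183/(908.5·17) = 0.7241.
CD = 0.0342 + 0.0468 × 0.7241² = 0.05874.
D = q·S·CD = 908.5 × 17 × 0.05874 = 907.2 N

D = 907 N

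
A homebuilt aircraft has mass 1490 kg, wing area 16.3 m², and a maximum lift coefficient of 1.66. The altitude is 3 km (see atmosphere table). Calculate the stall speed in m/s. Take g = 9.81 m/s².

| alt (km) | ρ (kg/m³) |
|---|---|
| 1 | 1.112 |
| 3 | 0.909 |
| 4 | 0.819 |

V_stall = 34.5 m/s

At 3 km, from the table: ρ = 0.909 kg/m³.
Weight W = mg = 1490 × 9.81 = 14620 N.
From L = ½ρV²S·CL,max = W: V_stall = √(2W/(ρSCL,max)) = √(2·14620/(0.909·16.3·1.66))
V_stall = √1189 = 34.5 m/s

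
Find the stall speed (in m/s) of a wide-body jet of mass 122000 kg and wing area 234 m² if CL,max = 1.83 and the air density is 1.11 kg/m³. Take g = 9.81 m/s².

V_stall = 71 m/s

At stall, lift equals weight: L = W = m·g = 122000 × 9.81 = 1.197×10^6 N.
V_stall = √(2W/(ρ·S·CL,max)) = √(2 × 1.197×10^6 / (1.11 × 234 × 1.83))
V_stall = √5036 = 71 m/s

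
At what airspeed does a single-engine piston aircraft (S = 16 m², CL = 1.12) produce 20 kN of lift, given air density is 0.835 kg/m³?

v = 51.7 m/s

L = ½ρv²S·CL ⇒ v = √(2L/(ρ·S·CL))
v = √(2 × 20000 / (0.835 × 16 × 1.12)) = √2673 = 51.7 m/s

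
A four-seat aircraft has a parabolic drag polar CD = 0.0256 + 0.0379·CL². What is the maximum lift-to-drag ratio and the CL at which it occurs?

For CD = CD0 + K·CL², (L/D)max occurs at CL* = √(CD0/K) and equals 1/(2√(K·CD0)).
(L/D)max = 1/(2√(0.0379 × 0.0256)) = 1/(2 × 0.03115) = 16.1
CL* = √(0.0256/0.0379) = 0.822

(L/D)max = 16.1, at CL = 0.822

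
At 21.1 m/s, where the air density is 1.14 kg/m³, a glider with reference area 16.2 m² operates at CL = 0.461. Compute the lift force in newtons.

L = 1900 N

L = ½ρv²S·CL = ½ × 1.14 × 21.1² × 16.2 × 0.461 = 1900 N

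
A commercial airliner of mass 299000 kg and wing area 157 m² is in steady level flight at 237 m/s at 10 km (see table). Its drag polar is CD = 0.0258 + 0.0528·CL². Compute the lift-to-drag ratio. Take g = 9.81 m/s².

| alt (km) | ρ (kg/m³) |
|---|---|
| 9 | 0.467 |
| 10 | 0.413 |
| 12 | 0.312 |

L/D = 9.89

At 10 km, from the table: ρ = 0.413 kg/m³.
In steady level flight, lift balances weight: W = mg = 299000 × 9.81 = 2.9332×10^6 N.
Dynamic pressure q = 0.5 × 0.413 × 237² = 11600 Pa.
Required CL = L/(qS) = 2.9332×10^6/(11600·157) = 1.611.
CD = 0.0258 + 0.0528 × 1.611² = 0.1628.
L/D = CL/CD = 1.611 / 0.1628 = 9.89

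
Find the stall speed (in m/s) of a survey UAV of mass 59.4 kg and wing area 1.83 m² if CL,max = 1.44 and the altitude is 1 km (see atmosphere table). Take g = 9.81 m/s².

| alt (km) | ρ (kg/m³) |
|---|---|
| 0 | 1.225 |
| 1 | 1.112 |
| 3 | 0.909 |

V_stall = 19.9 m/s

At 1 km, from the table: ρ = 1.112 kg/m³.
Stall occurs when L = W at CL,max. W = mg = 59.4 × 9.81 = 582.7 N.
V_stall = √(2W/(ρ·S·CL,max)) = √(2 × 582.7 / (1.112 × 1.83 × 1.44))
V_stall = √397.7 = 19.9 m/s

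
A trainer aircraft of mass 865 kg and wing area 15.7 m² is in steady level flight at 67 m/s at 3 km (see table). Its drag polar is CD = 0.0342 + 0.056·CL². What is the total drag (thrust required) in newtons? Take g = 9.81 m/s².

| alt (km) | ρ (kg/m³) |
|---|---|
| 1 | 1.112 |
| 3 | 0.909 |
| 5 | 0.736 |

D = 1220 N

At 3 km, from the table: ρ = 0.909 kg/m³.
In steady level flight, lift balances weight: W = mg = 865 × 9.81 = 8485.6 N.
Dynamic pressure q = 0.5 × 0.909 × 67² = 2040 Pa.
Required CL = L/(qS) = 8485.6/(2040·15.7) = 0.2649.
CD = 0.0342 + 0.056 × 0.2649² = 0.03813.
D = q·S·CD = 2040 × 15.7 × 0.03813 = 1221 N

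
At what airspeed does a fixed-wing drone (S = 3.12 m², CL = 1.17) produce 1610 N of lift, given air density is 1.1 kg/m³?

v = 28.3 m/s

L = ½ρv²S·CL ⇒ v = √(2L/(ρ·S·CL))
v = √(2 × 1610 / (1.1 × 3.12 × 1.17)) = √801.9 = 28.3 m/s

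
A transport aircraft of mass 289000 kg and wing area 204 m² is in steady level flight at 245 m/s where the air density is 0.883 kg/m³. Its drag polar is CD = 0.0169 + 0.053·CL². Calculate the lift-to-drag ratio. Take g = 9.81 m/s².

In steady level flight, lift balances weight: W = mg = 289000 × 9.81 = 2.8351×10^6 N.
q = ½ρv² = ½ × 0.883 × 245² = 26500 Pa.
CL = 2W/(ρv²S) = 2×2.8351×10^6/(0.883×245²×204) = 0.5244.
CD = 0.0169 + 0.053 × 0.5244² = 0.03148.
L/D = CL/CD = 0.5244 / 0.03148 = 16.7

L/D = 16.7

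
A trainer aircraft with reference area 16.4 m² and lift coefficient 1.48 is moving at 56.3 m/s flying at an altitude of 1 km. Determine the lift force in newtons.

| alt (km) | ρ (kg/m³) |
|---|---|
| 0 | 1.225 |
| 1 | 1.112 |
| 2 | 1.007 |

At 1 km, from the table: ρ = 1.112 kg/m³.
Dynamic pressure q = ½ρv² = ½ × 1.112 × 56.3² = 1762 Pa.
L = q·S·CL = 1762 × 16.4 × 1.48 = 42800 N ≈ 42.8 kN

L = 42800 N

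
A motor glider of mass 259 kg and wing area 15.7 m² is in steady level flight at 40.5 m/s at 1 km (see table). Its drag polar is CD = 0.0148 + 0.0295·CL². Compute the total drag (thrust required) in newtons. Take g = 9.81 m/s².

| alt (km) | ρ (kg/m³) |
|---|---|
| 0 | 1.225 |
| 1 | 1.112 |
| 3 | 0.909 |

At 1 km, from the table: ρ = 1.112 kg/m³.
Weight W = mg = 259 × 9.81 = 2540.8 N; in level flight L = W.
q = ½ρv² = ½ × 1.112 × 40.5² = 912 Pa.
Required CL = L/(qS) = 2540.8/(912·15.7) = 0.1775.
CD = 0.0148 + 0.0295 × 0.1775² = 0.01573.
D = q·S·CD = 912 × 15.7 × 0.01573 = 225.2 N

D = 225 N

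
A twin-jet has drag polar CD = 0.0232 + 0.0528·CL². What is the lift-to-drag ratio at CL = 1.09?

CD = 0.0232 + 0.0528 × 1.09² = 0.08593
L/D = CL/CD = 1.09 / 0.08593 = 12.7

L/D = 12.7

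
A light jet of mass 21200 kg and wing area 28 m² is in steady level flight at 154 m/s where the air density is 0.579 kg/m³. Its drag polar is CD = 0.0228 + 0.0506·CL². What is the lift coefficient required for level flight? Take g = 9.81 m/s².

CL = 1.08

Level flight ⇒ L = W = m·g = 21200 × 9.81 = 2.0797×10^5 N.
q = ½ρv² = ½ × 0.579 × 154² = 6866 Pa.
CL = 2W/(ρv²S) = 2×2.0797×10^5/(0.579×154²×28) = 1.082.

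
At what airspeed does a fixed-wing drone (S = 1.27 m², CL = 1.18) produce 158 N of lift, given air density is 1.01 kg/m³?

v = 14.4 m/s

L = ½ρv²S·CL ⇒ v = √(2L/(ρ·S·CL))
v = √(2 × 158 / (1.01 × 1.27 × 1.18)) = √208.8 = 14.4 m/s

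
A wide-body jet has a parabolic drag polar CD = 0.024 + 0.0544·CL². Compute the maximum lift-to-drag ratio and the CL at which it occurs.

(L/D)max = 13.8, at CL = 0.664

For CD = CD0 + K·CL², (L/D)max occurs at CL* = √(CD0/K) and equals 1/(2√(K·CD0)).
(L/D)max = 1/(2√(0.0544 × 0.024)) = 1/(2 × 0.03613) = 13.8
CL* = √(0.024/0.0544) = 0.664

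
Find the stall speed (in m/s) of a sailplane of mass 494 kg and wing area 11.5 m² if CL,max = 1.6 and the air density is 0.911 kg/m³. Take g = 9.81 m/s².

V_stall = 24 m/s

Stall occurs when L = W at CL,max. W = mg = 494 × 9.81 = 4846 N.
From L = ½ρV²S·CL,max = W: V_stall = √(2W/(ρSCL,max)) = √(2·4846/(0.911·11.5·1.6))
V_stall = √578.2 = 24 m/s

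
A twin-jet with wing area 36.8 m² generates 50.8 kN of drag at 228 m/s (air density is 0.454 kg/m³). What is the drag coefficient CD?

CD = 0.117

From D = ½ρv²S·CD, rearranging gives CD = 2D/(ρv²S).
CD = 2 × 50800 / (0.454 × 228² × 36.8) = 0.117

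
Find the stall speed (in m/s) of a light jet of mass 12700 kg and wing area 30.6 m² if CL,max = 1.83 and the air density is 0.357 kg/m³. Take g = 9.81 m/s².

V_stall = 112 m/s

At stall, lift equals weight: L = W = m·g = 12700 × 9.81 = 1.246×10^5 N.
From L = ½ρV²S·CL,max = W: V_stall = √(2W/(ρSCL,max)) = √(2·1.246×10^5/(0.357·30.6·1.83))
V_stall = √12460 = 112 m/s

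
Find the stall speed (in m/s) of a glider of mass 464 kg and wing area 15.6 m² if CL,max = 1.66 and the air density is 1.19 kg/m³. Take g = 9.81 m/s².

Weight W = mg = 464 × 9.81 = 4552 N.
From L = ½ρV²S·CL,max = W: V_stall = √(2W/(ρSCL,max)) = √(2·4552/(1.19·15.6·1.66))
V_stall = √295.4 = 17.2 m/s

V_stall = 17.2 m/s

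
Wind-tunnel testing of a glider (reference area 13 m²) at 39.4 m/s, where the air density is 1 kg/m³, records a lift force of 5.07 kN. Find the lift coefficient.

From L = ½ρv²S·CL, rearranging gives CL = 2L/(ρv²S).
CL = 2 × 5070 / (1 × 39.4² × 13) = 0.502

CL = 0.502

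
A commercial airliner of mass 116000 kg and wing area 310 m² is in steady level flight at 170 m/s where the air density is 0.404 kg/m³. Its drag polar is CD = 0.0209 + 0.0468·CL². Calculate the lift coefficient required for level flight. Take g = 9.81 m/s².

CL = 0.629

Level flight ⇒ L = W = m·g = 116000 × 9.81 = 1.138×10^6 N.
q = ½ρv² = ½ × 0.404 × 170² = 5838 Pa.
Required CL = L/(qS) = 1.138×10^6/(5838·310) = 0.6288.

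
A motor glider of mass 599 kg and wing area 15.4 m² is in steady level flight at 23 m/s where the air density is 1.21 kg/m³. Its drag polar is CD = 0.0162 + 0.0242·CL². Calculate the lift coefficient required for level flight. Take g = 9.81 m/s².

Level flight ⇒ L = W = m·g = 599 × 9.81 = 5876.2 N.
q = ½ρv² = ½ × 1.21 × 23² = 320 Pa.
Required CL = L/(qS) = 5876.2/(320·15.4) = 1.192.

CL = 1.19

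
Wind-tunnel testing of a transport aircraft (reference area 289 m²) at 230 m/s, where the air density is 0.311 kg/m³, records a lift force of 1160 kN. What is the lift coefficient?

CL = 0.488

From L = ½ρv²S·CL, rearranging gives CL = 2L/(ρv²S).
CL = 2 × 1.16×10^6 / (0.311 × 230² × 289) = 0.488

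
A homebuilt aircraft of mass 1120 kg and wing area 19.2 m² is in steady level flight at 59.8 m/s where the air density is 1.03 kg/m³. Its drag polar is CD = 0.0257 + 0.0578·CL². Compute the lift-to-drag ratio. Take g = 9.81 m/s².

L/D = 9.93

Weight W = mg = 1120 × 9.81 = 10987 N; in level flight L = W.
q = ½ρv² = ½ × 1.03 × 59.8² = 1842 Pa.
Required CL = L/(qS) = 10987/(1842·19.2) = 0.3107.
CD = 0.0257 + 0.0578 × 0.3107² = 0.03128.
L/D = CL/CD = 0.3107 / 0.03128 = 9.93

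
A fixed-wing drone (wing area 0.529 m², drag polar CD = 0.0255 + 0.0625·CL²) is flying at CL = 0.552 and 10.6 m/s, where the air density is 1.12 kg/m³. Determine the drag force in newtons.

D = 1.48 N

CD = 0.0255 + 0.0625 × 0.552² = 0.04454
D = ½ρv²S·CD = ½ × 1.12 × 10.6² × 0.529 × 0.04454 = 1.48 N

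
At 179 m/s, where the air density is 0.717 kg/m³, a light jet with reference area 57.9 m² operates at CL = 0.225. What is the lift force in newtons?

L = 1.5×10^5 N

Dynamic pressure q = ½ρv² = ½ × 0.717 × 179² = 11490 Pa.
L = q·S·CL = 11490 × 57.9 × 0.225 = 1.5×10^5 N ≈ 150 kN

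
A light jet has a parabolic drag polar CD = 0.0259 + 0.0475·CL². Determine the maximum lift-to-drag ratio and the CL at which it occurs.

For CD = CD0 + K·CL², (L/D)max occurs at CL* = √(CD0/K) and equals 1/(2√(K·CD0)).
(L/D)max = 1/(2√(0.0475 × 0.0259)) = 1/(2 × 0.03507) = 14.3
CL* = √(0.0259/0.0475) = 0.738

(L/D)max = 14.3, at CL = 0.738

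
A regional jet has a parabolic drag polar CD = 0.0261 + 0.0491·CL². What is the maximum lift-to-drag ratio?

(L/D)max = 14

For CD = CD0 + K·CL², (L/D)max occurs at CL* = √(CD0/K) and equals 1/(2√(K·CD0)).
(L/D)max = 1/(2√(0.0491 × 0.0261)) = 1/(2 × 0.0358) = 14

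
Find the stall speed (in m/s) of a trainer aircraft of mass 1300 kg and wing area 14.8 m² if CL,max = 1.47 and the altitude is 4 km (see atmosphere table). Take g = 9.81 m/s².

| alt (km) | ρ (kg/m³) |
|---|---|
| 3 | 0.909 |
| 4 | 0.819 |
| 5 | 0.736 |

V_stall = 37.8 m/s

At 4 km, from the table: ρ = 0.819 kg/m³.
Weight W = mg = 1300 × 9.81 = 12750 N.
V_stall = √(2W/(ρ·S·CL,max)) = √(2 × 12750 / (0.819 × 14.8 × 1.47))
V_stall = √1431 = 37.8 m/s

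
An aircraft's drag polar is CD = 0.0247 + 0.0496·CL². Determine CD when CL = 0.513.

CD = 0.0247 + 0.0496 × 0.513² = 0.0247 + 0.01305 = 0.0378

CD = 0.0378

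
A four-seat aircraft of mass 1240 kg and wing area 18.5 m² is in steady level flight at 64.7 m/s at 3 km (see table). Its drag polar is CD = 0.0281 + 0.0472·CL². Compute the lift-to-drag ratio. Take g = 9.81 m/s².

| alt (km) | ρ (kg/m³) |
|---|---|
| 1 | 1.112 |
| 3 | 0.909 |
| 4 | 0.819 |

L/D = 10.2

At 3 km, from the table: ρ = 0.909 kg/m³.
Level flight ⇒ L = W = m·g = 1240 × 9.81 = 12164 N.
Dynamic pressure q = 0.5 × 0.909 × 64.7² = 1903 Pa.
Required CL = L/(qS) = 12164/(1903·18.5) = 0.3456.
CD = 0.0281 + 0.0472 × 0.3456² = 0.03374.
L/D = CL/CD = 0.3456 / 0.03374 = 10.2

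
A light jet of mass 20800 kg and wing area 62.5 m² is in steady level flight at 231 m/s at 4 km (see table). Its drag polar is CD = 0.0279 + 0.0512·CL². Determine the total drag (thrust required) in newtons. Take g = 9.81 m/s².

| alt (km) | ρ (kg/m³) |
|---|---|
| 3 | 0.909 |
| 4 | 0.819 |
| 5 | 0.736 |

At 4 km, from the table: ρ = 0.819 kg/m³.
In steady level flight, lift balances weight: W = mg = 20800 × 9.81 = 2.0405×10^5 N.
Dynamic pressure q = 0.5 × 0.819 × 231² = 21850 Pa.
Required CL = L/(qS) = 2.0405×10^5/(21850·62.5) = 0.1494.
CD = 0.0279 + 0.0512 × 0.1494² = 0.02904.
D = q·S·CD = 21850 × 62.5 × 0.02904 = 39660 N

D = 39700 N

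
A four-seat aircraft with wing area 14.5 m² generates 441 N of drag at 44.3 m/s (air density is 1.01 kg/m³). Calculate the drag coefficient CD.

From D = ½ρv²S·CD, rearranging gives CD = 2D/(ρv²S).
CD = 2 × 441 / (1.01 × 44.3² × 14.5) = 0.0307

CD = 0.0307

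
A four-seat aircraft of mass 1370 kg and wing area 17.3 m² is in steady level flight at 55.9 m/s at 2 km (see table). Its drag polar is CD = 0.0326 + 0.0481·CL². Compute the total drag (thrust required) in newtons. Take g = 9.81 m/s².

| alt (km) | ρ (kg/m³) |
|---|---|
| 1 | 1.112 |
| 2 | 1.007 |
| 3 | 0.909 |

D = 1210 N

At 2 km, from the table: ρ = 1.007 kg/m³.
In steady level flight, lift balances weight: W = mg = 1370 × 9.81 = 13440 N.
q = ½ρv² = ½ × 1.007 × 55.9² = 1573 Pa.
Required CL = L/(qS) = 13440/(1573·17.3) = 0.4938.
CD = 0.0326 + 0.0481 × 0.4938² = 0.04433.
D = q·S·CD = 1573 × 17.3 × 0.04433 = 1207 N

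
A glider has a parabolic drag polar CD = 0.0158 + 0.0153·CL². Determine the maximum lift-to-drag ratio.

For CD = CD0 + K·CL², (L/D)max occurs at CL* = √(CD0/K) and equals 1/(2√(K·CD0)).
(L/D)max = 1/(2√(0.0153 × 0.0158)) = 1/(2 × 0.01555) = 32.2

(L/D)max = 32.2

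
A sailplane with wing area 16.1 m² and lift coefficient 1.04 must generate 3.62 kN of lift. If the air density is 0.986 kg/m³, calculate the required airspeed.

L = ½ρv²S·CL ⇒ v = √(2L/(ρ·S·CL))
v = √(2 × 3620 / (0.986 × 16.1 × 1.04)) = √438.5 = 20.9 m/s

v = 20.9 m/s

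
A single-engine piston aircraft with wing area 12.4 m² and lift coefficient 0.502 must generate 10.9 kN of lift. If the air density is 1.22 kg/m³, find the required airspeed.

L = ½ρv²S·CL ⇒ v = √(2L/(ρ·S·CL))
v = √(2 × 10900 / (1.22 × 12.4 × 0.502)) = √2871 = 53.6 m/s

v = 53.6 m/s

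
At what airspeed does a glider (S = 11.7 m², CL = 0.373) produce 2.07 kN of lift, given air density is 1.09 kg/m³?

L = ½ρv²S·CL ⇒ v = √(2L/(ρ·S·CL))
v = √(2 × 2070 / (1.09 × 11.7 × 0.373)) = √870.3 = 29.5 m/s

v = 29.5 m/s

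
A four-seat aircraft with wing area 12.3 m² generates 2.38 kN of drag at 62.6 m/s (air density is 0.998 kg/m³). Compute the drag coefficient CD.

CD = 0.099

From D = ½ρv²S·CD, rearranging gives CD = 2D/(ρv²S).
CD = 2 × 2380 / (0.998 × 62.6² × 12.3) = 0.099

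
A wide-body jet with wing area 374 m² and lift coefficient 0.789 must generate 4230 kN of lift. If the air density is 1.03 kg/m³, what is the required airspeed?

L = ½ρv²S·CL ⇒ v = √(2L/(ρ·S·CL))
v = √(2 × 4.23×10^6 / (1.03 × 374 × 0.789)) = √27830 = 167 m/s

v = 167 m/s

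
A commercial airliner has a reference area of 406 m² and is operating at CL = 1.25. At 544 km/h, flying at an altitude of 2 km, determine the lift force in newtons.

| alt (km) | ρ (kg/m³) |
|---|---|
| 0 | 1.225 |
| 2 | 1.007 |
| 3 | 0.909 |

L = 5.83×10^6 N

At 2 km, from the table: ρ = 1.007 kg/m³.
Convert speed: v = 544 km/h ÷ 3.6 = 151.1 m/s.
Dynamic pressure q = ½ρv² = ½ × 1.007 × 151.1² = 11500 Pa.
L = q·S·CL = 11500 × 406 × 1.25 = 5.83×10^6 N ≈ 5830 kN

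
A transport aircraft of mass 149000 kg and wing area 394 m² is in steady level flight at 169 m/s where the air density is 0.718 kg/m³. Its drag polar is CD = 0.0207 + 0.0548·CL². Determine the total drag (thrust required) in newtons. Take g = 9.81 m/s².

D = 1.13×10^5 N

Weight W = mg = 149000 × 9.81 = 1.4617×10^6 N; in level flight L = W.
q = ½ρv² = ½ × 0.718 × 169² = 10250 Pa.
CL = 2W/(ρv²S) = 2×1.4617×10^6/(0.718×169²×394) = 0.3618.
CD = 0.0207 + 0.0548 × 0.3618² = 0.02787.
D = q·S·CD = 10250 × 394 × 0.02787 = 1.126×10^5 N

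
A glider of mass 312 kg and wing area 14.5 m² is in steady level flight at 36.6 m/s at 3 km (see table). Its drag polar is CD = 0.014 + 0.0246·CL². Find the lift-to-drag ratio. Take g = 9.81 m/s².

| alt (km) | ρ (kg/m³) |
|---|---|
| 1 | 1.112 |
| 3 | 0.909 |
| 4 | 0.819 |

L/D = 20.4

At 3 km, from the table: ρ = 0.909 kg/m³.
In steady level flight, lift balances weight: W = mg = 312 × 9.81 = 3060.7 N.
Dynamic pressure q = 0.5 × 0.909 × 36.6² = 608.8 Pa.
Required CL = L/(qS) = 3060.7/(608.8·14.5) = 0.3467.
CD = 0.014 + 0.0246 × 0.3467² = 0.01696.
L/D = CL/CD = 0.3467 / 0.01696 = 20.4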